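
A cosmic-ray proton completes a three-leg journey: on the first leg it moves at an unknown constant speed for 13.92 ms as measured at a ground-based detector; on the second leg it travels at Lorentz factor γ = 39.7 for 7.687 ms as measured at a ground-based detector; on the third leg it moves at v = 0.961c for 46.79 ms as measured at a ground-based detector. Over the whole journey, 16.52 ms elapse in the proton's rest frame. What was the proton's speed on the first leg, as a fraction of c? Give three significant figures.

Leg 1: speed unknown; τ_1 = 13.92/γ_1.
Leg 2: γ = 39.7; τ_2 = 7.687/39.70 = 0.1936 ms.
Leg 3: γ = 1/√(1 − 0.961²) = 1/√0.07648 = 3.616; τ_3 = 46.79/3.616 = 12.94 ms.
Total proper time: τ_1 + 0.1936 + 12.94 = 16.52, so τ_1 = 16.52 − 13.13 = 3.387 ms.
γ_1 = 13.92/3.387 = 4.110; β = √(1 − 1/γ²) = √0.9408.

β = 0.970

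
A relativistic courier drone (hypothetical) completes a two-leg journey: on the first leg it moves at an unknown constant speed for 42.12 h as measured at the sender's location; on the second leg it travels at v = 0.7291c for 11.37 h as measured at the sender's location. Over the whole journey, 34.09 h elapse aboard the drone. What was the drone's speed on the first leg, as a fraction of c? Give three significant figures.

Leg 1: speed unknown; τ_1 = 42.12/γ_1.
Leg 2: γ = 1/√(1 − 0.7291²) = 1/√0.4684 = 1.461; τ_2 = 11.37/1.461 = 7.782 h.
Total proper time: τ_1 + 7.782 = 34.09, so τ_1 = 34.09 − 7.782 = 26.31 h.
γ_1 = 42.12/26.31 = 1.601; β = √(1 − 1/γ²) = √0.6099.

β = 0.781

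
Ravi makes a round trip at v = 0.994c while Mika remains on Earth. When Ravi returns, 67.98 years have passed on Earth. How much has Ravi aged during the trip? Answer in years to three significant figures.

γ = 1/√(1 − 0.994²) = 1/√0.01196 = 9.142
Ravi's clock measures proper time along the trip: τ = Δt/γ = 67.98/9.142 years.

τ = 7.44 years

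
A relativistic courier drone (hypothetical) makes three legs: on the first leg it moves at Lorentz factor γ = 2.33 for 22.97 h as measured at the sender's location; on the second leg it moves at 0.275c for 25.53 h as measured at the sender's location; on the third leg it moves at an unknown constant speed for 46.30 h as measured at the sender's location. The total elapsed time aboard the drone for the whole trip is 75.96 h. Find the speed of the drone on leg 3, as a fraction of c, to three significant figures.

Leg 1: γ = 2.33; τ_1 = 22.97/2.330 = 9.858 h.
Leg 2: γ = 1/√(1 − 0.275²) = 1/√0.9244 = 1.040; τ_2 = 25.53/1.040 = 24.55 h.
Leg 3: speed unknown; τ_3 = 46.30/γ_3.
Total proper time: 9.858 + 24.55 + τ_3 = 75.96, so τ_3 = 75.96 − 34.40 = 41.56 h.
γ_3 = 46.30/41.56 = 1.114; β = √(1 − 1/γ²) = √0.1944.

β = 0.441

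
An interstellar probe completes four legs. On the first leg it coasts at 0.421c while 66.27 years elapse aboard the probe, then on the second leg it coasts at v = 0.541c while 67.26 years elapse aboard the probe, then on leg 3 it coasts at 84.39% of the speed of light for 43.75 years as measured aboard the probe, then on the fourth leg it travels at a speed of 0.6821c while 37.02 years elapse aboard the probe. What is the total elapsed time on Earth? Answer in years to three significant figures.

Leg 1: γ = 1/√(1 − 0.421²) = 1/√0.8228 = 1.102; Δt_1 = 1.102 × 66.27 = 73.06 years.
Leg 2: γ = 1/√(1 − 0.541²) = 1/√0.7073 = 1.189; Δt_2 = 1.189 × 67.26 = 79.97 years.
Leg 3: β = 0.8439; γ = 1/√(1 − 0.8439²) = 1/√0.2878 = 1.864; Δt_3 = 1.864 × 43.75 = 81.55 years.
Leg 4: γ = 1/√(1 − 0.6821²) = 1/√0.5347 = 1.368; Δt_4 = 1.368 × 37.02 = 50.63 years.
Total: 73.06 + 79.97 + 81.55 + 50.63 years.

Δt = 285 years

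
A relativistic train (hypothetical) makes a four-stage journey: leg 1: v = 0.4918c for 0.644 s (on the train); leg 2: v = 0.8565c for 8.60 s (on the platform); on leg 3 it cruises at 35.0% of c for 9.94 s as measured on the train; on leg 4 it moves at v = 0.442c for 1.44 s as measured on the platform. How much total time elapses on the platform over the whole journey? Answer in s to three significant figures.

Leg 1: γ = 1/√(1 − 0.4918²) = 1/√0.7581 = 1.148; Δt_1 = 1.148 × 0.644 = 0.7396 s.
Leg 2: 8.60 s is already measured on the platform.
Leg 3: β = 0.350; γ = 1/√(1 − 0.350²) = 1/√0.8775 = 1.068; Δt_3 = 1.068 × 9.94 = 10.61 s.
Leg 4: 1.44 s is already measured on the platform.
Total: 0.7396 + 8.600 + 10.61 + 1.440 s.

Δt = 21.4 s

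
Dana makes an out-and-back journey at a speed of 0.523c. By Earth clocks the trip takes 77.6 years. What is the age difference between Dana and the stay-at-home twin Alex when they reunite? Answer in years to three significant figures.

Δt − τ = 11.5 years

γ = 1/√(1 − 0.523²) = 1/√0.7265 = 1.173
Dana's elapsed proper time: τ = 77.6/1.173 = 66.14 years.
Age gap = Δt − τ = 77.6 − 66.14 years.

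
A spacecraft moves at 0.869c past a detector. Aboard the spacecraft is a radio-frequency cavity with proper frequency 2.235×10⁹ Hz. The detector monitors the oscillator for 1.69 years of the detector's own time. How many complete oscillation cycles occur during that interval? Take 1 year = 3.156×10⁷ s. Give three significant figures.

N = 5.90×10¹⁶

γ = 1/√(1 − 0.869²) = 1/√0.2448 = 2.021
During 1.69 years of lab time, the oscillator's proper time advances by τ = Δt/γ = 1.69/2.021 = 0.8362 years = 2.639×10⁷ s.
N = f × τ = 2.235×10⁹ × 2.639×10⁷ = 5.898×10¹⁶.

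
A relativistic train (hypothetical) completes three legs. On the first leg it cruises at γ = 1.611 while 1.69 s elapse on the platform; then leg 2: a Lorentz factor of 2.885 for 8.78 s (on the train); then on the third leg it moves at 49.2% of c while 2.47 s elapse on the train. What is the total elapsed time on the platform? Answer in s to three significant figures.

Leg 1: 1.69 s is already measured on the platform.
Leg 2: γ = 2.885; Δt_2 = 2.885 × 8.78 = 25.33 s.
Leg 3: β = 0.492; γ = 1/√(1 − 0.492²) = 1/√0.7579 = 1.149; Δt_3 = 1.149 × 2.47 = 2.837 s.
Total: 1.690 + 25.33 + 2.837 s.

Δt = 29.9 s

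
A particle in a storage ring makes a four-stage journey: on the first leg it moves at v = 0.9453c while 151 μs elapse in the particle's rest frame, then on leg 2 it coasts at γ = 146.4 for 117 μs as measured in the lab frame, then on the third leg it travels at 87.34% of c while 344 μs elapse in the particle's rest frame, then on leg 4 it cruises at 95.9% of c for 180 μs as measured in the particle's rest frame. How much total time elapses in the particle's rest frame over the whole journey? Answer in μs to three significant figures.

τ = 676 μs

Leg 1: 151 μs is already measured in the particle's rest frame.
Leg 2: γ = 146.4; τ_2 = 117/146.4 = 0.7992 μs.
Leg 3: 344 μs is already measured in the particle's rest frame.
Leg 4: 180 μs is already measured in the particle's rest frame.
Total: 151.0 + 0.7992 + 344.0 + 180.0 μs.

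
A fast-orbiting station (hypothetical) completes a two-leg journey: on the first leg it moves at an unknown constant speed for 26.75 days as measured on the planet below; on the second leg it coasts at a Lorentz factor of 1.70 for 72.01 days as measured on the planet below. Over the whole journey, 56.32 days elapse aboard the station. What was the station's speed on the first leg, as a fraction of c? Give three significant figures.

Leg 1: speed unknown; τ_1 = 26.75/γ_1.
Leg 2: γ = 1.70; τ_2 = 72.01/1.700 = 42.36 days.
Total proper time: τ_1 + 42.36 = 56.32, so τ_1 = 56.32 − 42.36 = 13.96 days.
γ_1 = 26.75/13.96 = 1.916; β = √(1 − 1/γ²) = √0.7276.

β = 0.853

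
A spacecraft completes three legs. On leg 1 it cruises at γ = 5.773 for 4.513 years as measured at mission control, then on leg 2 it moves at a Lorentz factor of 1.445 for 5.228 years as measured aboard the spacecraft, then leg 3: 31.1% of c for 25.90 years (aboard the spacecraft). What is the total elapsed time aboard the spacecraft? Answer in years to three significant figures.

Leg 1: γ = 5.773; τ_1 = 4.513/5.773 = 0.7817 years.
Leg 2: 5.228 years is already measured aboard the spacecraft.
Leg 3: 25.90 years is already measured aboard the spacecraft.
Total: 0.7817 + 5.228 + 25.90 years.

τ = 31.9 years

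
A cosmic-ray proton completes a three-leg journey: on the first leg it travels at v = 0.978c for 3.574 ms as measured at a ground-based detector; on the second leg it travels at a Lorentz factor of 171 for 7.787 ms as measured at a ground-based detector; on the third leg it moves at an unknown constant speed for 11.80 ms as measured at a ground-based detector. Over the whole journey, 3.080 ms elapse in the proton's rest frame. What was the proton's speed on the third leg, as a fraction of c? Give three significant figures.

β = 0.981

Leg 1: γ = 1/√(1 − 0.978²) = 1/√0.04352 = 4.794; τ_1 = 3.574/4.794 = 0.7456 ms.
Leg 2: γ = 171; τ_2 = 7.787/171.0 = 0.04554 ms.
Leg 3: speed unknown; τ_3 = 11.80/γ_3.
Total proper time: 0.7456 + 0.04554 + τ_3 = 3.080, so τ_3 = 3.080 − 0.7911 = 2.289 ms.
γ_3 = 11.80/2.289 = 5.155; β = √(1 − 1/γ²) = √0.9624.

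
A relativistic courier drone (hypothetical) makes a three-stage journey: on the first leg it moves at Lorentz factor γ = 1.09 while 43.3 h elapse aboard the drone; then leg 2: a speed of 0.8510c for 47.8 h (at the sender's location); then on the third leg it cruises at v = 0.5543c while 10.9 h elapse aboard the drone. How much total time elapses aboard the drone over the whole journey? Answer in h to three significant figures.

Leg 1: 43.3 h is already measured aboard the drone.
Leg 2: γ = 1/√(1 − 0.8510²) = 1/√0.2758 = 1.904; τ_2 = 47.8/1.904 = 25.10 h.
Leg 3: 10.9 h is already measured aboard the drone.
Total: 43.30 + 25.10 + 10.90 h.

τ = 79.3 h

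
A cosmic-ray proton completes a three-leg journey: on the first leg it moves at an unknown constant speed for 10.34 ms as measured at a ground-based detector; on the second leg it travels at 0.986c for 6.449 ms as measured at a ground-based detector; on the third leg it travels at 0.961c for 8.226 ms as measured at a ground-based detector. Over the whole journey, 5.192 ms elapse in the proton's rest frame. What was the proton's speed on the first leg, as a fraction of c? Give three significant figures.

Leg 1: speed unknown; τ_1 = 10.34/γ_1.
Leg 2: γ = 1/√(1 − 0.986²) = 1/√0.02780 = 5.997; τ_2 = 6.449/5.997 = 1.075 ms.
Leg 3: γ = 1/√(1 − 0.961²) = 1/√0.07648 = 3.616; τ_3 = 8.226/3.616 = 2.275 ms.
Total proper time: τ_1 + 1.075 + 2.275 = 5.192, so τ_1 = 5.192 − 3.350 = 1.842 ms.
γ_1 = 10.34/1.842 = 5.614; β = √(1 − 1/γ²) = √0.9683.

β = 0.984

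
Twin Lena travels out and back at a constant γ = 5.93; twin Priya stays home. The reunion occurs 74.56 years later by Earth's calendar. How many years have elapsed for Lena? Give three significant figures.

τ = 12.6 years

γ = 5.93
Lena's clock measures proper time along the trip: τ = Δt/γ = 74.56/5.930 years.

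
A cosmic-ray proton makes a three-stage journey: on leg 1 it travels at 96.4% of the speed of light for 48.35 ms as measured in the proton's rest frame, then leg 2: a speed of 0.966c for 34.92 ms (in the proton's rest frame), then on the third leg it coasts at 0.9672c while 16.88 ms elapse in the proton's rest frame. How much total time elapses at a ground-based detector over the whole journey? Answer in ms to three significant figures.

Δt = 383 ms

Leg 1: β = 0.964; γ = 1/√(1 − 0.964²) = 1/√0.07070 = 3.761; Δt_1 = 3.761 × 48.35 = 181.8 ms.
Leg 2: γ = 1/√(1 − 0.966²) = 1/√0.06684 = 3.868; Δt_2 = 3.868 × 34.92 = 135.1 ms.
Leg 3: γ = 1/√(1 − 0.9672²) = 1/√0.06452 = 3.937; Δt_3 = 3.937 × 16.88 = 66.45 ms.
Total: 181.8 + 135.1 + 66.45 ms.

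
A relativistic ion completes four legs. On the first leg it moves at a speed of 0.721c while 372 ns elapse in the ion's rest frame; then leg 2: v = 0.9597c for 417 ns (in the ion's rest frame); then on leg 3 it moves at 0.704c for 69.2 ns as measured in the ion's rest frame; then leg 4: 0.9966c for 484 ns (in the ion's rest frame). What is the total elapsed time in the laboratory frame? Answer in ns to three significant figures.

Leg 1: γ = 1/√(1 − 0.721²) = 1/√0.4802 = 1.443; Δt_1 = 1.443 × 372 = 536.8 ns.
Leg 2: γ = 1/√(1 − 0.9597²) = 1/√0.07898 = 3.558; Δt_2 = 3.558 × 417 = 1484 ns.
Leg 3: γ = 1/√(1 − 0.704²) = 1/√0.5044 = 1.408; Δt_3 = 1.408 × 69.2 = 97.44 ns.
Leg 4: γ = 1/√(1 − 0.9966²) = 1/√0.006788 = 12.14; Δt_4 = 12.14 × 484 = 5874 ns.
Total: 536.8 + 1484 + 97.44 + 5874 ns.

Δt = 7990 ns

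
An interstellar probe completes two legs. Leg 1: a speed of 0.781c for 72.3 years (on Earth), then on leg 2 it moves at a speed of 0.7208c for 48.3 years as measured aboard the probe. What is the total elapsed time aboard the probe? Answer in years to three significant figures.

τ = 93.5 years

Leg 1: γ = 1/√(1 − 0.781²) = 1/√0.3900 = 1.601; τ_1 = 72.3/1.601 = 45.15 years.
Leg 2: 48.3 years is already measured aboard the probe.
Total: 45.15 + 48.30 years.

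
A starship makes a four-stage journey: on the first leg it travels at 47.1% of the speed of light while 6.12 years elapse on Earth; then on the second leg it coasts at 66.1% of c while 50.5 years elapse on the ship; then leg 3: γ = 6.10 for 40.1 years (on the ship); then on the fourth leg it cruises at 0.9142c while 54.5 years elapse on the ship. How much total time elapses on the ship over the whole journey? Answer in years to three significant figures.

τ = 150 years

Leg 1: β = 0.471; γ = 1/√(1 − 0.471²) = 1/√0.7782 = 1.134; τ_1 = 6.12/1.134 = 5.399 years.
Leg 2: 50.5 years is already measured on the ship.
Leg 3: 40.1 years is already measured on the ship.
Leg 4: 54.5 years is already measured on the ship.
Total: 5.399 + 50.50 + 40.10 + 54.50 years.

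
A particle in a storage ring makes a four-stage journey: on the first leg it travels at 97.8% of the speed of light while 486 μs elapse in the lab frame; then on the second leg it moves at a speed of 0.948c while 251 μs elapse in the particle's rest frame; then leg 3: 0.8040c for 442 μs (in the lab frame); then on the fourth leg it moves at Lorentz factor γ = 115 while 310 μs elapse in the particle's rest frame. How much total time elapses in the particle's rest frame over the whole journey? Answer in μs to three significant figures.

τ = 925 μs

Leg 1: β = 0.978; γ = 1/√(1 − 0.978²) = 1/√0.04352 = 4.794; τ_1 = 486/4.794 = 101.4 μs.
Leg 2: 251 μs is already measured in the particle's rest frame.
Leg 3: γ = 1/√(1 − 0.8040²) = 1/√0.3536 = 1.682; τ_3 = 442/1.682 = 262.8 μs.
Leg 4: 310 μs is already measured in the particle's rest frame.
Total: 101.4 + 251.0 + 262.8 + 310.0 μs.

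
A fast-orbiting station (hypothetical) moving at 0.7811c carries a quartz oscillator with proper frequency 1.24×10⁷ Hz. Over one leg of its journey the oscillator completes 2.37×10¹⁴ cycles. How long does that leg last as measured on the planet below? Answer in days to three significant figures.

γ = 1/√(1 − 0.7811²) = 1/√0.3899 = 1.602
Proper time for N cycles: τ = N/f = 2.37×10¹⁴/(1.24×10⁷) = 1.911×10⁷ s = 221.2 days.
Lab-frame duration Δt = γτ = 1.602 × 221.2 = 354.3 days.

Δt = 354 days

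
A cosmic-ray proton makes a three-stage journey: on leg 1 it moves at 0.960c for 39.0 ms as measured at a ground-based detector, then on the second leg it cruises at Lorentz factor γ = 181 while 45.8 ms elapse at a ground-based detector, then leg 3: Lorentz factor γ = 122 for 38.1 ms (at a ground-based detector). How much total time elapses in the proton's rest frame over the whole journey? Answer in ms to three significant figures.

Leg 1: γ = 1/√(1 − 0.960²) = 25/7 ≈ 3.571; τ_1 = 39.0/3.571 = 10.92 ms.
Leg 2: γ = 181; τ_2 = 45.8/181.0 = 0.2530 ms.
Leg 3: γ = 122; τ_3 = 38.1/122.0 = 0.3123 ms.
Total: 10.92 + 0.2530 + 0.3123 ms.

τ = 11.5 ms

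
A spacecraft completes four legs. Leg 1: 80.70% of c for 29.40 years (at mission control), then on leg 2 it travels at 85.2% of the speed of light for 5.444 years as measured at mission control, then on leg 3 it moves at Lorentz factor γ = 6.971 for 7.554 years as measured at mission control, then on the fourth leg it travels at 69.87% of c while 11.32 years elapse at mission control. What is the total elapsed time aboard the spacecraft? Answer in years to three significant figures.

Leg 1: β = 0.8070; γ = 1/√(1 − 0.8070²) = 1/√0.3488 = 1.693; τ_1 = 29.40/1.693 = 17.36 years.
Leg 2: β = 0.852; γ = 1/√(1 − 0.852²) = 1/√0.2741 = 1.910; τ_2 = 5.444/1.910 = 2.850 years.
Leg 3: γ = 6.971; τ_3 = 7.554/6.971 = 1.084 years.
Leg 4: β = 0.6987; γ = 1/√(1 − 0.6987²) = 1/√0.5118 = 1.398; τ_4 = 11.32/1.398 = 8.098 years.
Total: 17.36 + 2.850 + 1.084 + 8.098 years.

τ = 29.4 years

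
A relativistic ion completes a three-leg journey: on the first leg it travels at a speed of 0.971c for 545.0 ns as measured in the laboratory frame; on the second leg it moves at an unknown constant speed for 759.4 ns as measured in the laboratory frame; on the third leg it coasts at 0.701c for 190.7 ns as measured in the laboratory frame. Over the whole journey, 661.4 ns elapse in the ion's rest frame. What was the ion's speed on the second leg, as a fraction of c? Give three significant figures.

β = 0.854

Leg 1: γ = 1/√(1 − 0.971²) = 1/√0.05716 = 4.183; τ_1 = 545.0/4.183 = 130.3 ns.
Leg 2: speed unknown; τ_2 = 759.4/γ_2.
Leg 3: γ = 1/√(1 − 0.701²) = 1/√0.5086 = 1.402; τ_3 = 190.7/1.402 = 136.0 ns.
Total proper time: 130.3 + τ_2 + 136.0 = 661.4, so τ_2 = 661.4 − 266.3 = 395.1 ns.
γ_2 = 759.4/395.1 = 1.922; β = √(1 − 1/γ²) = √0.7293.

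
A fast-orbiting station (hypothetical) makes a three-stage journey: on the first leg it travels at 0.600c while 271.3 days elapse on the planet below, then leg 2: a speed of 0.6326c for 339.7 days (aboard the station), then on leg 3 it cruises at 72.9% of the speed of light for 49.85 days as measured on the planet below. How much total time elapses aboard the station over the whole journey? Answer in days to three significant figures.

τ = 591 days

Leg 1: γ = 1/√(1 − 0.600²) = 5/4 = 1.250; τ_1 = 271.3/1.250 = 217.0 days.
Leg 2: 339.7 days is already measured aboard the station.
Leg 3: β = 0.729; γ = 1/√(1 − 0.729²) = 1/√0.4686 = 1.461; τ_3 = 49.85/1.461 = 34.12 days.
Total: 217.0 + 339.7 + 34.12 days.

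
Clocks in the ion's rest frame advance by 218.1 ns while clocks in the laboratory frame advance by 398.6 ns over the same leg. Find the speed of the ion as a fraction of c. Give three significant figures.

The proper time is measured in the ion's rest frame (both events occur at the ion's location); Δt is measured in the laboratory frame. γ = Δt/τ = 398.6/218.1 = 1.828.
β = √(1 − 1/γ²) = √(1 − 0.2994) = √0.7006

β = 0.837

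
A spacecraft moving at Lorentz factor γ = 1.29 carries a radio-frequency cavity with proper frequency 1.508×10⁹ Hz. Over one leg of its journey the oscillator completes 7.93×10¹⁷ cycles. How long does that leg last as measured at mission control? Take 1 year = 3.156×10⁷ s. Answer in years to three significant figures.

γ = 1.29
Proper time for N cycles: τ = N/f = 7.93×10¹⁷/(1.508×10⁹) = 5.259×10⁸ s = 16.66 years.
Lab-frame duration Δt = γτ = 1.290 × 16.66 = 21.49 years.

Δt = 21.5 years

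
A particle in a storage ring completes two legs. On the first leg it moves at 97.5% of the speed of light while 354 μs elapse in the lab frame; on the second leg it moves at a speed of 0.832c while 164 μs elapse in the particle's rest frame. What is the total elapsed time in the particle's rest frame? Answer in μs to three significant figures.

τ = 243 μs

Leg 1: β = 0.975; γ = 1/√(1 − 0.975²) = 1/√0.04938 = 4.500; τ_1 = 354/4.500 = 78.66 μs.
Leg 2: 164 μs is already measured in the particle's rest frame.
Total: 78.66 + 164.0 μs.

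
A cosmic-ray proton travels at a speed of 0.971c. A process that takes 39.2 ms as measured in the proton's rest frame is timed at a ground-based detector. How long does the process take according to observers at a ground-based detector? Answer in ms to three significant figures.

γ = 1/√(1 − 0.971²) = 1/√0.05716 = 4.183
The interval measured in the proton's rest frame is the proper time (both events occur at the same place in that frame); the lab-frame interval is Δt = γτ = 4.183 × 39.2 ms.

Δt = 164 ms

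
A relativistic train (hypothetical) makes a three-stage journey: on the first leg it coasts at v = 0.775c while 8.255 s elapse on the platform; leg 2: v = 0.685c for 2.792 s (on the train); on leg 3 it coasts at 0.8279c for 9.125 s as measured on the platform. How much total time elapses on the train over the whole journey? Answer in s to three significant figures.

τ = 13.1 s

Leg 1: γ = 1/√(1 − 0.775²) = 1/√0.3994 = 1.582; τ_1 = 8.255/1.582 = 5.217 s.
Leg 2: 2.792 s is already measured on the train.
Leg 3: γ = 1/√(1 − 0.8279²) = 1/√0.3146 = 1.783; τ_3 = 9.125/1.783 = 5.118 s.
Total: 5.217 + 2.792 + 5.118 s.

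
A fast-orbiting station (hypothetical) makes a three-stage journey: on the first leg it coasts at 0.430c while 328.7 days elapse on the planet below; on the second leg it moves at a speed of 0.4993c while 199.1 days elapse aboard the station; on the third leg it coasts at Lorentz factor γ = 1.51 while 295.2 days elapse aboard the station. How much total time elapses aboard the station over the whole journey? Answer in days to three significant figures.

τ = 791 days

Leg 1: γ = 1/√(1 − 0.430²) = 1/√0.8151 = 1.108; τ_1 = 328.7/1.108 = 296.8 days.
Leg 2: 199.1 days is already measured aboard the station.
Leg 3: 295.2 days is already measured aboard the station.
Total: 296.8 + 199.1 + 295.2 days.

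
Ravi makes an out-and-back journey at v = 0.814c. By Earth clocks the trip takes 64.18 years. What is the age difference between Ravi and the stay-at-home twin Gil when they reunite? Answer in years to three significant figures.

γ = 1/√(1 − 0.814²) = 1/√0.3374 = 1.722
Ravi's elapsed proper time: τ = 64.18/1.722 = 37.28 years.
Age gap = Δt − τ = 64.18 − 37.28 years.

Δt − τ = 26.9 years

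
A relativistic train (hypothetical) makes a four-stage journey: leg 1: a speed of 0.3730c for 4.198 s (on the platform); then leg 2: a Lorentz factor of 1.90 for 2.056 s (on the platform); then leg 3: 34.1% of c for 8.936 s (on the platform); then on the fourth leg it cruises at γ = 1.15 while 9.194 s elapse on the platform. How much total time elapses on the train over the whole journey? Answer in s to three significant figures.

τ = 21.4 s

Leg 1: γ = 1/√(1 − 0.3730²) = 1/√0.8609 = 1.078; τ_1 = 4.198/1.078 = 3.895 s.
Leg 2: γ = 1.90; τ_2 = 2.056/1.900 = 1.082 s.
Leg 3: β = 0.341; γ = 1/√(1 − 0.341²) = 1/√0.8837 = 1.064; τ_3 = 8.936/1.064 = 8.400 s.
Leg 4: γ = 1.15; τ_4 = 9.194/1.150 = 7.995 s.
Total: 3.895 + 1.082 + 8.400 + 7.995 s.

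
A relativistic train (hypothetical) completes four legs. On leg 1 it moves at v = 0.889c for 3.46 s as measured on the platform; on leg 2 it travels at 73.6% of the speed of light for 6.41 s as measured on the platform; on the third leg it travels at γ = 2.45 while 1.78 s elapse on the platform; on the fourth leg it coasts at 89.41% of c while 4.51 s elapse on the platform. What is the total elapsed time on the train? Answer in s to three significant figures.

Leg 1: γ = 1/√(1 − 0.889²) = 1/√0.2097 = 2.184; τ_1 = 3.46/2.184 = 1.584 s.
Leg 2: β = 0.736; γ = 1/√(1 − 0.736²) = 1/√0.4583 = 1.477; τ_2 = 6.41/1.477 = 4.339 s.
Leg 3: γ = 2.45; τ_3 = 1.78/2.450 = 0.7265 s.
Leg 4: β = 0.8941; γ = 1/√(1 − 0.8941²) = 1/√0.2006 = 2.233; τ_4 = 4.51/2.233 = 2.020 s.
Total: 1.584 + 4.339 + 0.7265 + 2.020 s.

τ = 8.67 s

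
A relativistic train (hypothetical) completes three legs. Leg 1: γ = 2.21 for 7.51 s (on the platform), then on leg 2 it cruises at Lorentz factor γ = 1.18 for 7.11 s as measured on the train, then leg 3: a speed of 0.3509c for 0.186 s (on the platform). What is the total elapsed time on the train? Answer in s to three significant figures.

Leg 1: γ = 2.21; τ_1 = 7.51/2.210 = 3.398 s.
Leg 2: 7.11 s is already measured on the train.
Leg 3: γ = 1/√(1 − 0.3509²) = 1/√0.8769 = 1.068; τ_3 = 0.186/1.068 = 0.1742 s.
Total: 3.398 + 7.110 + 0.1742 s.

τ = 10.7 s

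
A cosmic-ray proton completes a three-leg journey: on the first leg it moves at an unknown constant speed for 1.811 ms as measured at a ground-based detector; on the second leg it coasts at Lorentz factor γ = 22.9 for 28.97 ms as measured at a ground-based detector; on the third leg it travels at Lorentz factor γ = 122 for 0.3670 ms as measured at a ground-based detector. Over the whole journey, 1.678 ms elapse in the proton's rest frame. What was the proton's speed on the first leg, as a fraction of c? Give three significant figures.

β = 0.974

Leg 1: speed unknown; τ_1 = 1.811/γ_1.
Leg 2: γ = 22.9; τ_2 = 28.97/22.90 = 1.265 ms.
Leg 3: γ = 122; τ_3 = 0.3670/122.0 = 0.003008 ms.
Total proper time: τ_1 + 1.265 + 0.003008 = 1.678, so τ_1 = 1.678 − 1.268 = 0.4099 ms.
γ_1 = 1.811/0.4099 = 4.418; β = √(1 − 1/γ²) = √0.9488.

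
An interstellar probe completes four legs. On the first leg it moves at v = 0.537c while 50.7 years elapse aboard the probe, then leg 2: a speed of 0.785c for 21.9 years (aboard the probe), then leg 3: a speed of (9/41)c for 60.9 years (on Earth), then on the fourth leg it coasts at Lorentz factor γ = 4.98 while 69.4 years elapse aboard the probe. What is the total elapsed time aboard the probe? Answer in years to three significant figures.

Leg 1: 50.7 years is already measured aboard the probe.
Leg 2: 21.9 years is already measured aboard the probe.
Leg 3: γ = 1/√(1 − (9/41)²) = 41/40 = 1.025; τ_3 = 60.9/1.025 = 59.41 years.
Leg 4: 69.4 years is already measured aboard the probe.
Total: 50.70 + 21.90 + 59.41 + 69.40 years.

τ = 201 years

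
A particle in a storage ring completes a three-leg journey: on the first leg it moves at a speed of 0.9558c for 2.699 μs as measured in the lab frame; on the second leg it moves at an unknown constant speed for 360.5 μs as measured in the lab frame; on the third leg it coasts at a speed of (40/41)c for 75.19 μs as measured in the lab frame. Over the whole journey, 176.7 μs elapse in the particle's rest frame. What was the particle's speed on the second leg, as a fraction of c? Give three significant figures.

Leg 1: γ = 1/√(1 − 0.9558²) = 1/√0.08645 = 3.401; τ_1 = 2.699/3.401 = 0.7936 μs.
Leg 2: speed unknown; τ_2 = 360.5/γ_2.
Leg 3: γ = 1/√(1 − (40/41)²) = 41/9 ≈ 4.556; τ_3 = 75.19/4.556 = 16.51 μs.
Total proper time: 0.7936 + τ_2 + 16.51 = 176.7, so τ_2 = 176.7 − 17.30 = 159.4 μs.
γ_2 = 360.5/159.4 = 2.262; β = √(1 − 1/γ²) = √0.8045.

β = 0.897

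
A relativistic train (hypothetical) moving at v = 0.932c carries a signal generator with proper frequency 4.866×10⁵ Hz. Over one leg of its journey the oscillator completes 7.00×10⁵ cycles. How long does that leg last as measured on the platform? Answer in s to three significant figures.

γ = 1/√(1 − 0.932²) = 1/√0.1314 = 2.759
Proper time for N cycles: τ = N/f = 7.00×10⁵/(4.866×10⁵) = 1.439×10⁰ s = 1.439 s.
Lab-frame duration Δt = γτ = 2.759 × 1.439 = 3.969 s.

Δt = 3.97 s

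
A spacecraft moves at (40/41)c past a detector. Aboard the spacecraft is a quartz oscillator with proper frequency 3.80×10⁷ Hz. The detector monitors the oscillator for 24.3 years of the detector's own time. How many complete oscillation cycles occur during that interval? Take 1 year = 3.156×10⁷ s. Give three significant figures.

γ = 1/√(1 − (40/41)²) = 41/9 ≈ 4.556
During 24.3 years of lab time, the oscillator's proper time advances by τ = Δt/γ = 24.3/4.556 = 5.334 years = 1.683×10⁸ s.
N = f × τ = 3.80×10⁷ × 1.683×10⁸ = 6.397×10¹⁵.

N = 6.40×10¹⁵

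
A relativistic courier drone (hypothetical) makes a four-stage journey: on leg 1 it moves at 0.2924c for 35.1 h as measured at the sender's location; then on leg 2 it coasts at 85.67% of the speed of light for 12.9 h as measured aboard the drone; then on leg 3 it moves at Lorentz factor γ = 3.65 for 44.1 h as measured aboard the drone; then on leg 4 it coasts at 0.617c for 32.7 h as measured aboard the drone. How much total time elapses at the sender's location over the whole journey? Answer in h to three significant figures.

Δt = 263 h

Leg 1: 35.1 h is already measured at the sender's location.
Leg 2: β = 0.8567; γ = 1/√(1 − 0.8567²) = 1/√0.2661 = 1.939; Δt_2 = 1.939 × 12.9 = 25.01 h.
Leg 3: γ = 3.65; Δt_3 = 3.650 × 44.1 = 161.0 h.
Leg 4: γ = 1/√(1 − 0.617²) = 1/√0.6193 = 1.271; Δt_4 = 1.271 × 32.7 = 41.55 h.
Total: 35.10 + 25.01 + 161.0 + 41.55 h.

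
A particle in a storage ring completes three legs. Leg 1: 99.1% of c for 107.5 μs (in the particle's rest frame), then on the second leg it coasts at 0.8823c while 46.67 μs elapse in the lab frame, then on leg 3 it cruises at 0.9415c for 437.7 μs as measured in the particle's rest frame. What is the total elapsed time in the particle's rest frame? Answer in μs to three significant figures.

Leg 1: 107.5 μs is already measured in the particle's rest frame.
Leg 2: γ = 1/√(1 − 0.8823²) = 1/√0.2215 = 2.125; τ_2 = 46.67/2.125 = 21.97 μs.
Leg 3: 437.7 μs is already measured in the particle's rest frame.
Total: 107.5 + 21.97 + 437.7 μs.

τ = 567 μs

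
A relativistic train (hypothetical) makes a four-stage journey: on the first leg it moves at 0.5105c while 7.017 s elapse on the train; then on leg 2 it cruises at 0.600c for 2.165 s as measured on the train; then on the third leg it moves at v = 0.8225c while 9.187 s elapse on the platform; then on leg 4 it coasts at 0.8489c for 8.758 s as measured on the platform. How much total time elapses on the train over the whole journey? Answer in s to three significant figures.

τ = 19.0 s

Leg 1: 7.017 s is already measured on the train.
Leg 2: 2.165 s is already measured on the train.
Leg 3: γ = 1/√(1 − 0.8225²) = 1/√0.3235 = 1.758; τ_3 = 9.187/1.758 = 5.225 s.
Leg 4: γ = 1/√(1 − 0.8489²) = 1/√0.2794 = 1.892; τ_4 = 8.758/1.892 = 4.629 s.
Total: 7.017 + 2.165 + 5.225 + 4.629 s.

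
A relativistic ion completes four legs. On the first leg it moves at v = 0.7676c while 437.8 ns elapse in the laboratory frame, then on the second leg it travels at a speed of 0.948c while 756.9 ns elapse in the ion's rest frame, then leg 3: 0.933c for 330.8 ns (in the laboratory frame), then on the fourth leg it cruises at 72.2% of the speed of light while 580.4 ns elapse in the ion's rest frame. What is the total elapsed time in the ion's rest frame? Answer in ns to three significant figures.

Leg 1: γ = 1/√(1 − 0.7676²) = 1/√0.4108 = 1.560; τ_1 = 437.8/1.560 = 280.6 ns.
Leg 2: 756.9 ns is already measured in the ion's rest frame.
Leg 3: γ = 1/√(1 − 0.933²) = 1/√0.1295 = 2.779; τ_3 = 330.8/2.779 = 119.0 ns.
Leg 4: 580.4 ns is already measured in the ion's rest frame.
Total: 280.6 + 756.9 + 119.0 + 580.4 ns.

τ = 1740 ns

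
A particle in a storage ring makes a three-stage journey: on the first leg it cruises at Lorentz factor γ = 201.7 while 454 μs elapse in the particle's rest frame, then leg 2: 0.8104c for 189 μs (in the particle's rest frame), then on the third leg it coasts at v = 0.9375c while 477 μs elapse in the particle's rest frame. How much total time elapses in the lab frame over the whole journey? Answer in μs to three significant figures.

Leg 1: γ = 201.7; Δt_1 = 201.7 × 454 = 9.157×10⁴ μs.
Leg 2: γ = 1/√(1 − 0.8104²) = 1/√0.3433 = 1.707; Δt_2 = 1.707 × 189 = 322.6 μs.
Leg 3: γ = 1/√(1 − 0.9375²) = 1/√0.1211 = 2.874; Δt_3 = 2.874 × 477 = 1371 μs.
Total: 9.157×10⁴ + 322.6 + 1371 μs.

Δt = 9.33×10⁴ μs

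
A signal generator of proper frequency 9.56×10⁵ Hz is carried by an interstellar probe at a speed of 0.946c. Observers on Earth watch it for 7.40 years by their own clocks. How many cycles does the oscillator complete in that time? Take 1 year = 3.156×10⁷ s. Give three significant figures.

N = 7.24×10¹³

γ = 1/√(1 − 0.946²) = 1/√0.1051 = 3.085
During 7.40 years of lab time, the oscillator's proper time advances by τ = Δt/γ = 7.40/3.085 = 2.399 years = 7.571×10⁷ s.
N = f × τ = 9.56×10⁵ × 7.571×10⁷ = 7.238×10¹³.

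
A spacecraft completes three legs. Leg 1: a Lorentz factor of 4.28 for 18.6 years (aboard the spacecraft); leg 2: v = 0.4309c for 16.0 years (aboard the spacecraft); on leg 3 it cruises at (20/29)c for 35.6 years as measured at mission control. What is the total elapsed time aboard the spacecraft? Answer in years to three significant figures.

τ = 60.4 years

Leg 1: 18.6 years is already measured aboard the spacecraft.
Leg 2: 16.0 years is already measured aboard the spacecraft.
Leg 3: γ = 1/√(1 − (20/29)²) = 29/21 ≈ 1.381; τ_3 = 35.6/1.381 = 25.78 years.
Total: 18.60 + 16.00 + 25.78 years.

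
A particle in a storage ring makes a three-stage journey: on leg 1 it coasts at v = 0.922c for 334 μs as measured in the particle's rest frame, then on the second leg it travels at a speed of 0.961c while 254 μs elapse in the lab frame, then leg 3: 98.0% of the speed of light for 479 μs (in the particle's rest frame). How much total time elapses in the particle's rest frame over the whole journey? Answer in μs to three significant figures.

Leg 1: 334 μs is already measured in the particle's rest frame.
Leg 2: γ = 1/√(1 − 0.961²) = 1/√0.07648 = 3.616; τ_2 = 254/3.616 = 70.24 μs.
Leg 3: 479 μs is already measured in the particle's rest frame.
Total: 334.0 + 70.24 + 479.0 μs.

τ = 883 μs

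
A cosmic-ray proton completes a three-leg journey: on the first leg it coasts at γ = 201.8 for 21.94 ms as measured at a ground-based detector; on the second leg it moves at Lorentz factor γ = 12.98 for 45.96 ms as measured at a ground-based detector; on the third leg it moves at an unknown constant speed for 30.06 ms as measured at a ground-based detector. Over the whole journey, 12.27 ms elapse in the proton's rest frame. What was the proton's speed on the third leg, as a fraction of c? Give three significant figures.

Leg 1: γ = 201.8; τ_1 = 21.94/201.8 = 0.1087 ms.
Leg 2: γ = 12.98; τ_2 = 45.96/12.98 = 3.541 ms.
Leg 3: speed unknown; τ_3 = 30.06/γ_3.
Total proper time: 0.1087 + 3.541 + τ_3 = 12.27, so τ_3 = 12.27 − 3.650 = 8.620 ms.
γ_3 = 30.06/8.620 = 3.487; β = √(1 − 1/γ²) = √0.9178.

β = 0.958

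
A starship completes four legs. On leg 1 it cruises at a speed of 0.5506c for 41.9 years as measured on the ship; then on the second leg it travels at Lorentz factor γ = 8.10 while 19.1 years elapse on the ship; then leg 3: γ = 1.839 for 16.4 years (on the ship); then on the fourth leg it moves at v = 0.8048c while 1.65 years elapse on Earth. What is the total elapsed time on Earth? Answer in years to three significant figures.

Leg 1: γ = 1/√(1 − 0.5506²) = 1/√0.6968 = 1.198; Δt_1 = 1.198 × 41.9 = 50.19 years.
Leg 2: γ = 8.10; Δt_2 = 8.100 × 19.1 = 154.7 years.
Leg 3: γ = 1.839; Δt_3 = 1.839 × 16.4 = 30.16 years.
Leg 4: 1.65 years is already measured on Earth.
Total: 50.19 + 154.7 + 30.16 + 1.650 years.

Δt = 237 years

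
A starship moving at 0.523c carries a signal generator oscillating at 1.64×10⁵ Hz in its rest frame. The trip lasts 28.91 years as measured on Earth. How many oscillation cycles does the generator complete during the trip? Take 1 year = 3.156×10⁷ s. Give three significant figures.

N = 1.28×10¹⁴

γ = 1/√(1 − 0.523²) = 1/√0.7265 = 1.173
The oscillator's own cycle count is N = f × τ where τ is the proper time on the ship. τ = Δt/γ = 28.91/1.173 = 24.64 years = 7.777×10⁸ s.
N = 1.64×10⁵ × 7.777×10⁸ = 1.275×10¹⁴.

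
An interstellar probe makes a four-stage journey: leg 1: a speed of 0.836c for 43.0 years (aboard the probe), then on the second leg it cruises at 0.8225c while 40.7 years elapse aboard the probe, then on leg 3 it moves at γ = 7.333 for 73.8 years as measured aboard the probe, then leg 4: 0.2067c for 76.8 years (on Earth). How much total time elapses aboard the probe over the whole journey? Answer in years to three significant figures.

Leg 1: 43.0 years is already measured aboard the probe.
Leg 2: 40.7 years is already measured aboard the probe.
Leg 3: 73.8 years is already measured aboard the probe.
Leg 4: γ = 1/√(1 − 0.2067²) = 1/√0.9573 = 1.022; τ_4 = 76.8/1.022 = 75.14 years.
Total: 43.00 + 40.70 + 73.80 + 75.14 years.

τ = 233 years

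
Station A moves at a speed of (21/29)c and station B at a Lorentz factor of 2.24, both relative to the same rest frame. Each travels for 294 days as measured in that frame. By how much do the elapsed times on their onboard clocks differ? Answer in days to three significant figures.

A: γ = 1/√(1 − (21/29)²) = 29/20 = 1.450; τ_A = 294/1.450 = 202.8 days.
B: γ = 2.24; τ_B = 294/2.240 = 131.2 days.

|τ_A − τ_B| = 71.5 days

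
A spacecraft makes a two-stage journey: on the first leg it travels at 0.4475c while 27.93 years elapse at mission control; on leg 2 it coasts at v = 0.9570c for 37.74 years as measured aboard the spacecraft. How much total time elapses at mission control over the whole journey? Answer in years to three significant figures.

Δt = 158 years

Leg 1: 27.93 years is already measured at mission control.
Leg 2: γ = 1/√(1 − 0.9570²) = 1/√0.08415 = 3.447; Δt_2 = 3.447 × 37.74 = 130.1 years.
Total: 27.93 + 130.1 years.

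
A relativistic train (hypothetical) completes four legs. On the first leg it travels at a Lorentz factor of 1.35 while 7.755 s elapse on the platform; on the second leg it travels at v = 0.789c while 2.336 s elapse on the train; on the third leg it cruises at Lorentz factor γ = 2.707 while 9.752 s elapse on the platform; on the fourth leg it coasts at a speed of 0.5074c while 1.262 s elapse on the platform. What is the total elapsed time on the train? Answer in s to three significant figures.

Leg 1: γ = 1.35; τ_1 = 7.755/1.350 = 5.744 s.
Leg 2: 2.336 s is already measured on the train.
Leg 3: γ = 2.707; τ_3 = 9.752/2.707 = 3.603 s.
Leg 4: γ = 1/√(1 − 0.5074²) = 1/√0.7425 = 1.160; τ_4 = 1.262/1.160 = 1.087 s.
Total: 5.744 + 2.336 + 3.603 + 1.087 s.

τ = 12.8 s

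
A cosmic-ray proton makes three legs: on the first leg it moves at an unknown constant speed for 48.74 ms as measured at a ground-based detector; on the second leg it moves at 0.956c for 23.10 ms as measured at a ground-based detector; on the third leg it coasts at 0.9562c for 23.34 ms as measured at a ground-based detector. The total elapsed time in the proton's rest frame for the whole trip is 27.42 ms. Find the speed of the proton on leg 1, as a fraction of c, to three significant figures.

β = 0.959

Leg 1: speed unknown; τ_1 = 48.74/γ_1.
Leg 2: γ = 1/√(1 − 0.956²) = 1/√0.08606 = 3.409; τ_2 = 23.10/3.409 = 6.777 ms.
Leg 3: γ = 1/√(1 − 0.9562²) = 1/√0.08568 = 3.416; τ_3 = 23.34/3.416 = 6.832 ms.
Total proper time: τ_1 + 6.777 + 6.832 = 27.42, so τ_1 = 27.42 − 13.61 = 13.81 ms.
γ_1 = 48.74/13.81 = 3.529; β = √(1 − 1/γ²) = √0.9197.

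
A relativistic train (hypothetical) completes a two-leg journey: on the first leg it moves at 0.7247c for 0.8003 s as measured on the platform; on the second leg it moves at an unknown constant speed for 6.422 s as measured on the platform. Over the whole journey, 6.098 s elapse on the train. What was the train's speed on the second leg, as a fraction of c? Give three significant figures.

β = 0.504

Leg 1: γ = 1/√(1 − 0.7247²) = 1/√0.4748 = 1.451; τ_1 = 0.8003/1.451 = 0.5515 s.
Leg 2: speed unknown; τ_2 = 6.422/γ_2.
Total proper time: 0.5515 + τ_2 = 6.098, so τ_2 = 6.098 − 0.5515 = 5.547 s.
γ_2 = 6.422/5.547 = 1.158; β = √(1 − 1/γ²) = √0.2541.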